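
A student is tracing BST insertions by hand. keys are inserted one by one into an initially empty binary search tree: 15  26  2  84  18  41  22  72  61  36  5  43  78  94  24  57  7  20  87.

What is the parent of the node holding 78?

Insert 15: tree is empty, so 15 becomes the root.
Insert 26: 26 > 15 → go right. Place as right child of 15.
Insert 2: 2 < 15 → go left. Place as left child of 15.
Insert 84: 84 > 15 → go right; 84 > 26 → go right. Place as right child of 26.
Insert 18: 18 > 15 → go right; 18 < 26 → go left. Place as left child of 26.
Insert 41: 41 > 15 → go right; 41 > 26 → go right; 41 < 84 → go left. Place as left child of 84.
Insert 22: 22 > 15 → go right; 22 < 26 → go left; 22 > 18 → go right. Place as right child of 18.
Insert 72: 72 > 15 → go right; 72 > 26 → go right; 72 < 84 → go left; 72 > 41 → go right. Place as right child of 41.
Insert 61: 61 > 15 → go right; 61 > 26 → go right; 61 < 84 → go left; 61 > 41 → go right; 61 < 72 → go left. Place as left child of 72.
Insert 36: 36 > 15 → go right; 36 > 26 → go right; 36 < 84 → go left; 36 < 41 → go left. Place as left child of 41.
Insert 5: 5 < 15 → go left; 5 > 2 → go right. Place as right child of 2.
Insert 43: 43 > 15 → go right; 43 > 26 → go right; 43 < 84 → go left; 43 > 41 → go right; 43 < 72 → go left; 43 < 61 → go left. Place as left child of 61.
Insert 78: 78 > 15 → go right; 78 > 26 → go right; 78 < 84 → go left; 78 > 41 → go right; 78 > 72 → go right. Place as right child of 72.
Insert 94: 94 > 15 → go right; 94 > 26 → go right; 94 > 84 → go right. Place as right child of 84.
Insert 24: 24 > 15 → go right; 24 < 26 → go left; 24 > 18 → go right; 24 > 22 → go right. Place as right child of 22.
Insert 57: 57 > 15 → go right; 57 > 26 → go right; 57 < 84 → go left; 57 > 41 → go right; 57 < 72 → go left; 57 < 61 → go left; 57 > 43 → go right. Place as right child of 43.
Insert 7: 7 < 15 → go left; 7 > 2 → go right; 7 > 5 → go right. Place as right child of 5.
Insert 20: 20 > 15 → go right; 20 < 26 → go left; 20 > 18 → go right; 20 < 22 → go left. Place as left child of 22.
Insert 87: 87 > 15 → go right; 87 > 26 → go right; 87 > 84 → go right; 87 < 94 → go left. Place as left child of 94.

72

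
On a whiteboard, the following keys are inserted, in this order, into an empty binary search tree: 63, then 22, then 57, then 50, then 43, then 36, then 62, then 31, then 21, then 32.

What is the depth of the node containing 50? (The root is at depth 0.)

3

63: root
22: left child of 63 (depth 1)
57: right child of 22 (depth 2)
50: left child of 57 (depth 3)
43: left child of 50 (depth 4)
36: left child of 43 (depth 5)
62: right child of 57 (depth 3)
31: left child of 36 (depth 6)
21: left child of 22 (depth 2)
32: right child of 31 (depth 7)

Path to 50: 63 → 22 → 57 → 50, which is 3 edges.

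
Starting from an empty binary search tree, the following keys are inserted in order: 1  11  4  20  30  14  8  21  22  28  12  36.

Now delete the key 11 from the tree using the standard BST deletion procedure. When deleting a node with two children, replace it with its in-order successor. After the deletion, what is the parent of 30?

Insert 1: tree is empty, so 1 becomes the root.
Insert 11: 11 > 1 → go right. Place as right child of 1.
Insert 4: 4 > 1 → go right; 4 < 11 → go left. Place as left child of 11.
Insert 20: 20 > 1 → go right; 20 > 11 → go right. Place as right child of 11.
Insert 30: 30 > 1 → go right; 30 > 11 → go right; 30 > 20 → go right. Place as right child of 20.
Insert 14: 14 > 1 → go right; 14 > 11 → go right; 14 < 20 → go left. Place as left child of 20.
Insert 8: 8 > 1 → go right; 8 < 11 → go left; 8 > 4 → go right. Place as right child of 4.
Insert 21: 21 > 1 → go right; 21 > 11 → go right; 21 > 20 → go right; 21 < 30 → go left. Place as left child of 30.
Insert 22: 22 > 1 → go right; 22 > 11 → go right; 22 > 20 → go right; 22 < 30 → go left; 22 > 21 → go right. Place as right child of 21.
Insert 28: 28 > 1 → go right; 28 > 11 → go right; 28 > 20 → go right; 28 < 30 → go left; 28 > 21 → go right; 28 > 22 → go right. Place as right child of 22.
Insert 12: 12 > 1 → go right; 12 > 11 → go right; 12 < 20 → go left; 12 < 14 → go left. Place as left child of 14.
Insert 36: 36 > 1 → go right; 36 > 11 → go right; 36 > 20 → go right; 36 > 30 → go right. Place as right child of 30.

Delete 11 (two children — replace with in-order successor).
After deletion, 30's parent is 20.

20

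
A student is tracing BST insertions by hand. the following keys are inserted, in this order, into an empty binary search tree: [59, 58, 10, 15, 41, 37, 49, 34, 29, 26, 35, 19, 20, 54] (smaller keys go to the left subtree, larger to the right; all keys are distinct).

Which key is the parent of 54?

49

Insert 59: tree is empty, so 59 becomes the root.
Insert 58: 58 < 59 → go left. Place as left child of 59.
Insert 10: 10 < 59 → go left; 10 < 58 → go left. Place as left child of 58.
Insert 15: 15 < 59 → go left; 15 < 58 → go left; 15 > 10 → go right. Place as right child of 10.
Insert 41: 41 < 59 → go left; 41 < 58 → go left; 41 > 10 → go right; 41 > 15 → go right. Place as right child of 15.
Insert 37: 37 < 59 → go left; 37 < 58 → go left; 37 > 10 → go right; 37 > 15 → go right; 37 < 41 → go left. Place as left child of 41.
Insert 49: 49 < 59 → go left; 49 < 58 → go left; 49 > 10 → go right; 49 > 15 → go right; 49 > 41 → go right. Place as right child of 41.
Insert 34: 34 < 59 → go left; 34 < 58 → go left; 34 > 10 → go right; 34 > 15 → go right; 34 < 41 → go left; 34 < 37 → go left. Place as left child of 37.
Insert 29: 29 < 59 → go left; 29 < 58 → go left; 29 > 10 → go right; 29 > 15 → go right; 29 < 41 → go left; 29 < 37 → go left; 29 < 34 → go left. Place as left child of 34.
Insert 26: 26 < 59 → go left; 26 < 58 → go left; 26 > 10 → go right; 26 > 15 → go right; 26 < 41 → go left; 26 < 37 → go left; 26 < 34 → go left; 26 < 29 → go left. Place as left child of 29.
Insert 35: 35 < 59 → go left; 35 < 58 → go left; 35 > 10 → go right; 35 > 15 → go right; 35 < 41 → go left; 35 < 37 → go left; 35 > 34 → go right. Place as right child of 34.
Insert 19: 19 < 59 → go left; 19 < 58 → go left; 19 > 10 → go right; 19 > 15 → go right; 19 < 41 → go left; 19 < 37 → go left; 19 < 34 → go left; 19 < 29 → go left; 19 < 26 → go left. Place as left child of 26.
Insert 20: 20 < 59 → go left; 20 < 58 → go left; 20 > 10 → go right; 20 > 15 → go right; 20 < 41 → go left; 20 < 37 → go left; 20 < 34 → go left; 20 < 29 → go left; 20 < 26 → go left; 20 > 19 → go right. Place as right child of 19.
Insert 54: 54 < 59 → go left; 54 < 58 → go left; 54 > 10 → go right; 54 > 15 → go right; 54 > 41 → go right; 54 > 49 → go right. Place as right child of 49.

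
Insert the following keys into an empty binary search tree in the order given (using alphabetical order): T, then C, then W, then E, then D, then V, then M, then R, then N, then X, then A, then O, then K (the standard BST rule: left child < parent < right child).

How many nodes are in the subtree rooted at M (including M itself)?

Insert T: tree is empty, so T becomes the root.
Insert C: C < T → go left. Place as left child of T.
Insert W: W > T → go right. Place as right child of T.
Insert E: E < T → go left; E > C → go right. Place as right child of C.
Insert D: D < T → go left; D > C → go right; D < E → go left. Place as left child of E.
Insert V: V > T → go right; V < W → go left. Place as left child of W.
Insert M: M < T → go left; M > C → go right; M > E → go right. Place as right child of E.
Insert R: R < T → go left; R > C → go right; R > E → go right; R > M → go right. Place as right child of M.
Insert N: N < T → go left; N > C → go right; N > E → go right; N > M → go right; N < R → go left. Place as left child of R.
Insert X: X > T → go right; X > W → go right. Place as right child of W.
Insert A: A < T → go left; A < C → go left. Place as left child of C.
Insert O: O < T → go left; O > C → go right; O > E → go right; O > M → go right; O < R → go left; O > N → go right. Place as right child of N.
Insert K: K < T → go left; K > C → go right; K > E → go right; K < M → go left. Place as left child of M.

Subtree rooted at M contains: M, K, R, N, O — 5 nodes.

5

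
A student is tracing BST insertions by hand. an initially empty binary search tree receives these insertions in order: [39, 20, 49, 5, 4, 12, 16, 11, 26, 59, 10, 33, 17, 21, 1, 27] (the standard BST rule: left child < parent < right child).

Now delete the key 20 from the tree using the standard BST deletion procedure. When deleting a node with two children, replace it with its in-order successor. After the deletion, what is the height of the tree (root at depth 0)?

39: root
20: left child of 39 (depth 1)
49: right child of 39 (depth 1)
5: left child of 20 (depth 2)
4: left child of 5 (depth 3)
12: right child of 5 (depth 3)
16: right child of 12 (depth 4)
11: left child of 12 (depth 4)
26: right child of 20 (depth 2)
59: right child of 49 (depth 2)
10: left child of 11 (depth 5)
33: right child of 26 (depth 3)
17: right child of 16 (depth 5)
21: left child of 26 (depth 3)
1: left child of 4 (depth 4)
27: left child of 33 (depth 4)

Delete 20 (two children — replace with in-order successor).
After deletion, deepest node is 10 at depth 5.

5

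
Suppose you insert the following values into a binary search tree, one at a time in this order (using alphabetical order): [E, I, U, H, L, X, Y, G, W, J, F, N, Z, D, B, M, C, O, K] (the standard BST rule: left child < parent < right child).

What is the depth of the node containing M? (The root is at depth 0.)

5

E: root
I: right child of E (depth 1)
U: right child of I (depth 2)
H: left child of I (depth 2)
L: left child of U (depth 3)
X: right child of U (depth 3)
Y: right child of X (depth 4)
G: left child of H (depth 3)
W: left child of X (depth 4)
J: left child of L (depth 4)
F: left child of G (depth 4)
N: right child of L (depth 4)
Z: right child of Y (depth 5)
D: left child of E (depth 1)
B: left child of D (depth 2)
M: left child of N (depth 5)
C: right child of B (depth 3)
O: right child of N (depth 5)
K: right child of J (depth 5)

Path to M: E → I → U → L → N → M, which is 5 edges.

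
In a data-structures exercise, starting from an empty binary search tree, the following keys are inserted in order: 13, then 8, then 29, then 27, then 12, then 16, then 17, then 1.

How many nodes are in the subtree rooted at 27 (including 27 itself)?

Insert 13: tree is empty, so 13 becomes the root.
Insert 8: 8 < 13 → go left. Place as left child of 13.
Insert 29: 29 > 13 → go right. Place as right child of 13.
Insert 27: 27 > 13 → go right; 27 < 29 → go left. Place as left child of 29.
Insert 12: 12 < 13 → go left; 12 > 8 → go right. Place as right child of 8.
Insert 16: 16 > 13 → go right; 16 < 29 → go left; 16 < 27 → go left. Place as left child of 27.
Insert 17: 17 > 13 → go right; 17 < 29 → go left; 17 < 27 → go left; 17 > 16 → go right. Place as right child of 16.
Insert 1: 1 < 13 → go left; 1 < 8 → go left. Place as left child of 8.

Subtree rooted at 27 contains: 27, 16, 17 — 3 nodes.

3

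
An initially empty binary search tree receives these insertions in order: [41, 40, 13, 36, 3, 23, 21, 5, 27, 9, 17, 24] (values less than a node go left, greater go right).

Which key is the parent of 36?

41: root
40: left child of 41 (depth 1)
13: left child of 40 (depth 2)
36: right child of 13 (depth 3)
3: left child of 13 (depth 3)
23: left child of 36 (depth 4)
21: left child of 23 (depth 5)
5: right child of 3 (depth 4)
27: right child of 23 (depth 5)
9: right child of 5 (depth 5)
17: left child of 21 (depth 6)
24: left child of 27 (depth 6)

13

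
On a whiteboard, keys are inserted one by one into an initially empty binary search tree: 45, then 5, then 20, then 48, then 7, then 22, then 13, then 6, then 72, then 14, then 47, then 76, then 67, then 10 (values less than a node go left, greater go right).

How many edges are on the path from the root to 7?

Insert 45: tree is empty, so 45 becomes the root.
Insert 5: 5 < 45 → go left. Place as left child of 45.
Insert 20: 20 < 45 → go left; 20 > 5 → go right. Place as right child of 5.
Insert 48: 48 > 45 → go right. Place as right child of 45.
Insert 7: 7 < 45 → go left; 7 > 5 → go right; 7 < 20 → go left. Place as left child of 20.
Insert 22: 22 < 45 → go left; 22 > 5 → go right; 22 > 20 → go right. Place as right child of 20.
Insert 13: 13 < 45 → go left; 13 > 5 → go right; 13 < 20 → go left; 13 > 7 → go right. Place as right child of 7.
Insert 6: 6 < 45 → go left; 6 > 5 → go right; 6 < 20 → go left; 6 < 7 → go left. Place as left child of 7.
Insert 72: 72 > 45 → go right; 72 > 48 → go right. Place as right child of 48.
Insert 14: 14 < 45 → go left; 14 > 5 → go right; 14 < 20 → go left; 14 > 7 → go right; 14 > 13 → go right. Place as right child of 13.
Insert 47: 47 > 45 → go right; 47 < 48 → go left. Place as left child of 48.
Insert 76: 76 > 45 → go right; 76 > 48 → go right; 76 > 72 → go right. Place as right child of 72.
Insert 67: 67 > 45 → go right; 67 > 48 → go right; 67 < 72 → go left. Place as left child of 72.
Insert 10: 10 < 45 → go left; 10 > 5 → go right; 10 < 20 → go left; 10 > 7 → go right; 10 < 13 → go left. Place as left child of 13.

Path to 7: 45 → 5 → 20 → 7, which is 3 edges.

3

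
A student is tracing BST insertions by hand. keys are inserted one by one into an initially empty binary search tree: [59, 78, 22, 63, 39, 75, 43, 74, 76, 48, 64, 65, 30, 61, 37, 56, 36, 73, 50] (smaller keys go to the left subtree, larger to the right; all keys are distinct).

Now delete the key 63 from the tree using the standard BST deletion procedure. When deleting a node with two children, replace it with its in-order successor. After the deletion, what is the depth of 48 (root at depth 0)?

4

59: root
78: right child of 59 (depth 1)
22: left child of 59 (depth 1)
63: left child of 78 (depth 2)
39: right child of 22 (depth 2)
75: right child of 63 (depth 3)
43: right child of 39 (depth 3)
74: left child of 75 (depth 4)
76: right child of 75 (depth 4)
48: right child of 43 (depth 4)
64: left child of 74 (depth 5)
65: right child of 64 (depth 6)
30: left child of 39 (depth 3)
61: left child of 63 (depth 3)
37: right child of 30 (depth 4)
56: right child of 48 (depth 5)
36: left child of 37 (depth 5)
73: right child of 65 (depth 7)
50: left child of 56 (depth 6)

Delete 63 (two children — replace with in-order successor).
After deletion, path to 48: 59 → 22 → 39 → 43 → 48.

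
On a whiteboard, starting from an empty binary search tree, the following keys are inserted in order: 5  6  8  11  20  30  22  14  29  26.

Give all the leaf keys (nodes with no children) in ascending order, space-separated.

14 26

Insert 5: tree is empty, so 5 becomes the root.
Insert 6: 6 > 5 → go right. Place as right child of 5.
Insert 8: 8 > 5 → go right; 8 > 6 → go right. Place as right child of 6.
Insert 11: 11 > 5 → go right; 11 > 6 → go right; 11 > 8 → go right. Place as right child of 8.
Insert 20: 20 > 5 → go right; 20 > 6 → go right; 20 > 8 → go right; 20 > 11 → go right. Place as right child of 11.
Insert 30: 30 > 5 → go right; 30 > 6 → go right; 30 > 8 → go right; 30 > 11 → go right; 30 > 20 → go right. Place as right child of 20.
Insert 22: 22 > 5 → go right; 22 > 6 → go right; 22 > 8 → go right; 22 > 11 → go right; 22 > 20 → go right; 22 < 30 → go left. Place as left child of 30.
Insert 14: 14 > 5 → go right; 14 > 6 → go right; 14 > 8 → go right; 14 > 11 → go right; 14 < 20 → go left. Place as left child of 20.
Insert 29: 29 > 5 → go right; 29 > 6 → go right; 29 > 8 → go right; 29 > 11 → go right; 29 > 20 → go right; 29 < 30 → go left; 29 > 22 → go right. Place as right child of 22.
Insert 26: 26 > 5 → go right; 26 > 6 → go right; 26 > 8 → go right; 26 > 11 → go right; 26 > 20 → go right; 26 < 30 → go left; 26 > 22 → go right; 26 < 29 → go left. Place as left child of 29.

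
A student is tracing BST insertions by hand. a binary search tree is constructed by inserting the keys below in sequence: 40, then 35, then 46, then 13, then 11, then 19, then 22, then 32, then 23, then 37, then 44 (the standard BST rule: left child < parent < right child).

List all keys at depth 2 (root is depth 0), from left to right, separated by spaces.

13 37 44

40: root
35: left child of 40 (depth 1)
46: right child of 40 (depth 1)
13: left child of 35 (depth 2)
11: left child of 13 (depth 3)
19: right child of 13 (depth 3)
22: right child of 19 (depth 4)
32: right child of 22 (depth 5)
23: left child of 32 (depth 6)
37: right child of 35 (depth 2)
44: left child of 46 (depth 2)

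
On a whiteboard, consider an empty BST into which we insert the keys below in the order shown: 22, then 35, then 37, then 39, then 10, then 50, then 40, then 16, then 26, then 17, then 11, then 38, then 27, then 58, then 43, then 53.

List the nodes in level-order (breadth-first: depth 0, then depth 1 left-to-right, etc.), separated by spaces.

22 10 35 16 26 37 11 17 27 39 38 50 40 58 43 53

22: root
35: right child of 22 (depth 1)
37: right child of 35 (depth 2)
39: right child of 37 (depth 3)
10: left child of 22 (depth 1)
50: right child of 39 (depth 4)
40: left child of 50 (depth 5)
16: right child of 10 (depth 2)
26: left child of 35 (depth 2)
17: right child of 16 (depth 3)
11: left child of 16 (depth 3)
38: left child of 39 (depth 4)
27: right child of 26 (depth 3)
58: right child of 50 (depth 5)
43: right child of 40 (depth 6)
53: left child of 58 (depth 6)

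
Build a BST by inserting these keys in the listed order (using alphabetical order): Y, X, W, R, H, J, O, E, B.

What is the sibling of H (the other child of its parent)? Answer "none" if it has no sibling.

Y: root
X: left child of Y (depth 1)
W: left child of X (depth 2)
R: left child of W (depth 3)
H: left child of R (depth 4)
J: right child of H (depth 5)
O: right child of J (depth 6)
E: left child of H (depth 5)
B: left child of E (depth 6)

H's parent is R, which has only one child.

none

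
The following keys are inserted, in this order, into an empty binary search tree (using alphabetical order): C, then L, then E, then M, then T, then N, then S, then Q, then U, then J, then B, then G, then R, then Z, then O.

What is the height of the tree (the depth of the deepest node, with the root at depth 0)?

7

C: root
L: right child of C (depth 1)
E: left child of L (depth 2)
M: right child of L (depth 2)
T: right child of M (depth 3)
N: left child of T (depth 4)
S: right child of N (depth 5)
Q: left child of S (depth 6)
U: right child of T (depth 4)
J: right child of E (depth 3)
B: left child of C (depth 1)
G: left child of J (depth 4)
R: right child of Q (depth 7)
Z: right child of U (depth 5)
O: left child of Q (depth 7)

The deepest node is R at depth 7.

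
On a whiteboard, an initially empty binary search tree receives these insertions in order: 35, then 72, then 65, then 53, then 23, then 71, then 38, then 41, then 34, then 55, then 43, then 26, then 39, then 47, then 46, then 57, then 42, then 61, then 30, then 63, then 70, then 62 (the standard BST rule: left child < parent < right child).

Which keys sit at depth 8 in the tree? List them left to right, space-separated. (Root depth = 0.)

46 62

35: root
72: right child of 35 (depth 1)
65: left child of 72 (depth 2)
53: left child of 65 (depth 3)
23: left child of 35 (depth 1)
71: right child of 65 (depth 3)
38: left child of 53 (depth 4)
41: right child of 38 (depth 5)
34: right child of 23 (depth 2)
55: right child of 53 (depth 4)
43: right child of 41 (depth 6)
26: left child of 34 (depth 3)
39: left child of 41 (depth 6)
47: right child of 43 (depth 7)
46: left child of 47 (depth 8)
57: right child of 55 (depth 5)
42: left child of 43 (depth 7)
61: right child of 57 (depth 6)
30: right child of 26 (depth 4)
63: right child of 61 (depth 7)
70: left child of 71 (depth 4)
62: left child of 63 (depth 8)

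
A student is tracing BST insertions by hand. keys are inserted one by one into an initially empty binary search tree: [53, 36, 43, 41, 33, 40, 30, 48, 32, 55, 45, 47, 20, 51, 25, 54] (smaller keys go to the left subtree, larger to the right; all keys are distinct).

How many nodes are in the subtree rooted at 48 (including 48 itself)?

4

53: root
36: left child of 53 (depth 1)
43: right child of 36 (depth 2)
41: left child of 43 (depth 3)
33: left child of 36 (depth 2)
40: left child of 41 (depth 4)
30: left child of 33 (depth 3)
48: right child of 43 (depth 3)
32: right child of 30 (depth 4)
55: right child of 53 (depth 1)
45: left child of 48 (depth 4)
47: right child of 45 (depth 5)
20: left child of 30 (depth 4)
51: right child of 48 (depth 4)
25: right child of 20 (depth 5)
54: left child of 55 (depth 2)

Subtree rooted at 48 contains: 48, 45, 47, 51 — 4 nodes.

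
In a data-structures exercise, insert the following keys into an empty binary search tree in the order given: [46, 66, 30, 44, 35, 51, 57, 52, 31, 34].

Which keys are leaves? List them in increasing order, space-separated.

34 52

Insert 46: tree is empty, so 46 becomes the root.
Insert 66: 66 > 46 → go right. Place as right child of 46.
Insert 30: 30 < 46 → go left. Place as left child of 46.
Insert 44: 44 < 46 → go left; 44 > 30 → go right. Place as right child of 30.
Insert 35: 35 < 46 → go left; 35 > 30 → go right; 35 < 44 → go left. Place as left child of 44.
Insert 51: 51 > 46 → go right; 51 < 66 → go left. Place as left child of 66.
Insert 57: 57 > 46 → go right; 57 < 66 → go left; 57 > 51 → go right. Place as right child of 51.
Insert 52: 52 > 46 → go right; 52 < 66 → go left; 52 > 51 → go right; 52 < 57 → go left. Place as left child of 57.
Insert 31: 31 < 46 → go left; 31 > 30 → go right; 31 < 44 → go left; 31 < 35 → go left. Place as left child of 35.
Insert 34: 34 < 46 → go left; 34 > 30 → go right; 34 < 44 → go left; 34 < 35 → go left; 34 > 31 → go right. Place as right child of 31.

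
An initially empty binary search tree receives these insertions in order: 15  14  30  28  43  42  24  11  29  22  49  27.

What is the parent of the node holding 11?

14

Insert 15: tree is empty, so 15 becomes the root.
Insert 14: 14 < 15 → go left. Place as left child of 15.
Insert 30: 30 > 15 → go right. Place as right child of 15.
Insert 28: 28 > 15 → go right; 28 < 30 → go left. Place as left child of 30.
Insert 43: 43 > 15 → go right; 43 > 30 → go right. Place as right child of 30.
Insert 42: 42 > 15 → go right; 42 > 30 → go right; 42 < 43 → go left. Place as left child of 43.
Insert 24: 24 > 15 → go right; 24 < 30 → go left; 24 < 28 → go left. Place as left child of 28.
Insert 11: 11 < 15 → go left; 11 < 14 → go left. Place as left child of 14.
Insert 29: 29 > 15 → go right; 29 < 30 → go left; 29 > 28 → go right. Place as right child of 28.
Insert 22: 22 > 15 → go right; 22 < 30 → go left; 22 < 28 → go left; 22 < 24 → go left. Place as left child of 24.
Insert 49: 49 > 15 → go right; 49 > 30 → go right; 49 > 43 → go right. Place as right child of 43.
Insert 27: 27 > 15 → go right; 27 < 30 → go left; 27 < 28 → go left; 27 > 24 → go right. Place as right child of 24.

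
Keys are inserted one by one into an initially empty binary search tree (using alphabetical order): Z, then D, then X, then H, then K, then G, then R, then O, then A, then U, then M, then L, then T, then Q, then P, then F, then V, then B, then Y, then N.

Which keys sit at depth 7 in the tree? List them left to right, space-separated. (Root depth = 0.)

M Q T V

Insert Z: tree is empty, so Z becomes the root.
Insert D: D < Z → go left. Place as left child of Z.
Insert X: X < Z → go left; X > D → go right. Place as right child of D.
Insert H: H < Z → go left; H > D → go right; H < X → go left. Place as left child of X.
Insert K: K < Z → go left; K > D → go right; K < X → go left; K > H → go right. Place as right child of H.
Insert G: G < Z → go left; G > D → go right; G < X → go left; G < H → go left. Place as left child of H.
Insert R: R < Z → go left; R > D → go right; R < X → go left; R > H → go right; R > K → go right. Place as right child of K.
Insert O: O < Z → go left; O > D → go right; O < X → go left; O > H → go right; O > K → go right; O < R → go left. Place as left child of R.
Insert A: A < Z → go left; A < D → go left. Place as left child of D.
Insert U: U < Z → go left; U > D → go right; U < X → go left; U > H → go right; U > K → go right; U > R → go right. Place as right child of R.
Insert M: M < Z → go left; M > D → go right; M < X → go left; M > H → go right; M > K → go right; M < R → go left; M < O → go left. Place as left child of O.
Insert L: L < Z → go left; L > D → go right; L < X → go left; L > H → go right; L > K → go right; L < R → go left; L < O → go left; L < M → go left. Place as left child of M.
Insert T: T < Z → go left; T > D → go right; T < X → go left; T > H → go right; T > K → go right; T > R → go right; T < U → go left. Place as left child of U.
Insert Q: Q < Z → go left; Q > D → go right; Q < X → go left; Q > H → go right; Q > K → go right; Q < R → go left; Q > O → go right. Place as right child of O.
Insert P: P < Z → go left; P > D → go right; P < X → go left; P > H → go right; P > K → go right; P < R → go left; P > O → go right; P < Q → go left. Place as left child of Q.
Insert F: F < Z → go left; F > D → go right; F < X → go left; F < H → go left; F < G → go left. Place as left child of G.
Insert V: V < Z → go left; V > D → go right; V < X → go left; V > H → go right; V > K → go right; V > R → go right; V > U → go right. Place as right child of U.
Insert B: B < Z → go left; B < D → go left; B > A → go right. Place as right child of A.
Insert Y: Y < Z → go left; Y > D → go right; Y > X → go right. Place as right child of X.
Insert N: N < Z → go left; N > D → go right; N < X → go left; N > H → go right; N > K → go right; N < R → go left; N < O → go left; N > M → go right. Place as right child of M.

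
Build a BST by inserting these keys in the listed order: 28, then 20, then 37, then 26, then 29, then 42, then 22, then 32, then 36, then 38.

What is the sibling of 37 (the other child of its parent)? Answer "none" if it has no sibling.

20

Insert 28: tree is empty, so 28 becomes the root.
Insert 20: 20 < 28 → go left. Place as left child of 28.
Insert 37: 37 > 28 → go right. Place as right child of 28.
Insert 26: 26 < 28 → go left; 26 > 20 → go right. Place as right child of 20.
Insert 29: 29 > 28 → go right; 29 < 37 → go left. Place as left child of 37.
Insert 42: 42 > 28 → go right; 42 > 37 → go right. Place as right child of 37.
Insert 22: 22 < 28 → go left; 22 > 20 → go right; 22 < 26 → go left. Place as left child of 26.
Insert 32: 32 > 28 → go right; 32 < 37 → go left; 32 > 29 → go right. Place as right child of 29.
Insert 36: 36 > 28 → go right; 36 < 37 → go left; 36 > 29 → go right; 36 > 32 → go right. Place as right child of 32.
Insert 38: 38 > 28 → go right; 38 > 37 → go right; 38 < 42 → go left. Place as left child of 42.

37's parent is 28; the other child of 28 is 20.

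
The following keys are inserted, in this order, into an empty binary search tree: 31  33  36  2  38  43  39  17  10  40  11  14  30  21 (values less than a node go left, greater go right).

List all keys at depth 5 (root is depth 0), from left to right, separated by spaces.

14 39

31: root
33: right child of 31 (depth 1)
36: right child of 33 (depth 2)
2: left child of 31 (depth 1)
38: right child of 36 (depth 3)
43: right child of 38 (depth 4)
39: left child of 43 (depth 5)
17: right child of 2 (depth 2)
10: left child of 17 (depth 3)
40: right child of 39 (depth 6)
11: right child of 10 (depth 4)
14: right child of 11 (depth 5)
30: right child of 17 (depth 3)
21: left child of 30 (depth 4)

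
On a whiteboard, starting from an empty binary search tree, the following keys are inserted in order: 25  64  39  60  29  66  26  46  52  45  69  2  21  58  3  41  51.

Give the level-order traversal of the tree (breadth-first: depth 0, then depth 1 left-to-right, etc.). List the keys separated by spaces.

25 2 64 21 39 66 3 29 60 69 26 46 45 52 41 51 58

25: root
64: right child of 25 (depth 1)
39: left child of 64 (depth 2)
60: right child of 39 (depth 3)
29: left child of 39 (depth 3)
66: right child of 64 (depth 2)
26: left child of 29 (depth 4)
46: left child of 60 (depth 4)
52: right child of 46 (depth 5)
45: left child of 46 (depth 5)
69: right child of 66 (depth 3)
2: left child of 25 (depth 1)
21: right child of 2 (depth 2)
58: right child of 52 (depth 6)
3: left child of 21 (depth 3)
41: left child of 45 (depth 6)
51: left child of 52 (depth 6)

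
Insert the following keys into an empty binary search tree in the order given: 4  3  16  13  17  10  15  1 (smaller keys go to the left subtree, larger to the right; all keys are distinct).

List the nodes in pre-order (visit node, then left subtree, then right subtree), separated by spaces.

4 3 1 16 13 10 15 17

Insert 4: tree is empty, so 4 becomes the root.
Insert 3: 3 < 4 → go left. Place as left child of 4.
Insert 16: 16 > 4 → go right. Place as right child of 4.
Insert 13: 13 > 4 → go right; 13 < 16 → go left. Place as left child of 16.
Insert 17: 17 > 4 → go right; 17 > 16 → go right. Place as right child of 16.
Insert 10: 10 > 4 → go right; 10 < 16 → go left; 10 < 13 → go left. Place as left child of 13.
Insert 15: 15 > 4 → go right; 15 < 16 → go left; 15 > 13 → go right. Place as right child of 13.
Insert 1: 1 < 4 → go left; 1 < 3 → go left. Place as left child of 3.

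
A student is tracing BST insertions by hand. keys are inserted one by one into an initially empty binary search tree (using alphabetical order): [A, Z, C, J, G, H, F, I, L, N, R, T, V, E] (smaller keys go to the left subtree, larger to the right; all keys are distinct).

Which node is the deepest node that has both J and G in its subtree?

J

Resulting structure (node: left, right):
  A: L=–, R=Z
  Z: L=C, R=–
  C: L=–, R=J
  J: L=G, R=L
  G: L=F, R=H
  H: L=–, R=I
  F: L=E, R=–
  I: L=–, R=–
  L: L=–, R=N
  N: L=–, R=R
  R: L=–, R=T
  T: L=–, R=V
  V: L=–, R=–
  E: L=–, R=–

Path to J: A → Z → C → J
Path to G: A → Z → C → J → G
J lies on both paths and is an ancestor of the other node.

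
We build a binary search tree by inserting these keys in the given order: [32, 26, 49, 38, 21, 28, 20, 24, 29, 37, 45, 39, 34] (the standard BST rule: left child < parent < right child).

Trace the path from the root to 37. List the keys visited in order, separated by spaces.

32: root
26: left child of 32 (depth 1)
49: right child of 32 (depth 1)
38: left child of 49 (depth 2)
21: left child of 26 (depth 2)
28: right child of 26 (depth 2)
20: left child of 21 (depth 3)
24: right child of 21 (depth 3)
29: right child of 28 (depth 3)
37: left child of 38 (depth 3)
45: right child of 38 (depth 3)
39: left child of 45 (depth 4)
34: left child of 37 (depth 4)

32 49 38 37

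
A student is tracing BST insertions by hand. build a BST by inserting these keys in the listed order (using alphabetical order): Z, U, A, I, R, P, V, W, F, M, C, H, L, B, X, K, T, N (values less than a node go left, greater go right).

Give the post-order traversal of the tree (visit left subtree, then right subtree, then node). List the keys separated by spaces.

Insert Z: tree is empty, so Z becomes the root.
Insert U: U < Z → go left. Place as left child of Z.
Insert A: A < Z → go left; A < U → go left. Place as left child of U.
Insert I: I < Z → go left; I < U → go left; I > A → go right. Place as right child of A.
Insert R: R < Z → go left; R < U → go left; R > A → go right; R > I → go right. Place as right child of I.
Insert P: P < Z → go left; P < U → go left; P > A → go right; P > I → go right; P < R → go left. Place as left child of R.
Insert V: V < Z → go left; V > U → go right. Place as right child of U.
Insert W: W < Z → go left; W > U → go right; W > V → go right. Place as right child of V.
Insert F: F < Z → go left; F < U → go left; F > A → go right; F < I → go left. Place as left child of I.
Insert M: M < Z → go left; M < U → go left; M > A → go right; M > I → go right; M < R → go left; M < P → go left. Place as left child of P.
Insert C: C < Z → go left; C < U → go left; C > A → go right; C < I → go left; C < F → go left. Place as left child of F.
Insert H: H < Z → go left; H < U → go left; H > A → go right; H < I → go left; H > F → go right. Place as right child of F.
Insert L: L < Z → go left; L < U → go left; L > A → go right; L > I → go right; L < R → go left; L < P → go left; L < M → go left. Place as left child of M.
Insert B: B < Z → go left; B < U → go left; B > A → go right; B < I → go left; B < F → go left; B < C → go left. Place as left child of C.
Insert X: X < Z → go left; X > U → go right; X > V → go right; X > W → go right. Place as right child of W.
Insert K: K < Z → go left; K < U → go left; K > A → go right; K > I → go right; K < R → go left; K < P → go left; K < M → go left; K < L → go left. Place as left child of L.
Insert T: T < Z → go left; T < U → go left; T > A → go right; T > I → go right; T > R → go right. Place as right child of R.
Insert N: N < Z → go left; N < U → go left; N > A → go right; N > I → go right; N < R → go left; N < P → go left; N > M → go right. Place as right child of M.

B C H F K L N M P T R I A X W V U Z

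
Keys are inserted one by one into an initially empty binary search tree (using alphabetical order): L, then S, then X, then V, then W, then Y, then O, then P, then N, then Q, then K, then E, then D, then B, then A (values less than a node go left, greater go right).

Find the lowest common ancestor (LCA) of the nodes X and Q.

S

Insert L: tree is empty, so L becomes the root.
Insert S: S > L → go right. Place as right child of L.
Insert X: X > L → go right; X > S → go right. Place as right child of S.
Insert V: V > L → go right; V > S → go right; V < X → go left. Place as left child of X.
Insert W: W > L → go right; W > S → go right; W < X → go left; W > V → go right. Place as right child of V.
Insert Y: Y > L → go right; Y > S → go right; Y > X → go right. Place as right child of X.
Insert O: O > L → go right; O < S → go left. Place as left child of S.
Insert P: P > L → go right; P < S → go left; P > O → go right. Place as right child of O.
Insert N: N > L → go right; N < S → go left; N < O → go left. Place as left child of O.
Insert Q: Q > L → go right; Q < S → go left; Q > O → go right; Q > P → go right. Place as right child of P.
Insert K: K < L → go left. Place as left child of L.
Insert E: E < L → go left; E < K → go left. Place as left child of K.
Insert D: D < L → go left; D < K → go left; D < E → go left. Place as left child of E.
Insert B: B < L → go left; B < K → go left; B < E → go left; B < D → go left. Place as left child of D.
Insert A: A < L → go left; A < K → go left; A < E → go left; A < D → go left; A < B → go left. Place as left child of B.

Path to X: L → S → X
Path to Q: L → S → O → P → Q
The paths share a prefix ending at S, then split left and right.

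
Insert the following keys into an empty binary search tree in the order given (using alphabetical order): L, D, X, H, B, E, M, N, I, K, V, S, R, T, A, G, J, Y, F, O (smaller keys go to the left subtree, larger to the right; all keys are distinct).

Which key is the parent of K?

I

Resulting structure (node: left, right):
  L: L=D, R=X
  D: L=B, R=H
  X: L=M, R=Y
  H: L=E, R=I
  B: L=A, R=–
  E: L=–, R=G
  M: L=–, R=N
  N: L=–, R=V
  I: L=–, R=K
  K: L=J, R=–
  V: L=S, R=–
  S: L=R, R=T
  R: L=O, R=–
  T: L=–, R=–
  A: L=–, R=–
  G: L=F, R=–
  J: L=–, R=–
  Y: L=–, R=–
  F: L=–, R=–
  O: L=–, R=–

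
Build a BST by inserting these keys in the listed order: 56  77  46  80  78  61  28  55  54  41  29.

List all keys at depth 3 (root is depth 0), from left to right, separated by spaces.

56: root
77: right child of 56 (depth 1)
46: left child of 56 (depth 1)
80: right child of 77 (depth 2)
78: left child of 80 (depth 3)
61: left child of 77 (depth 2)
28: left child of 46 (depth 2)
55: right child of 46 (depth 2)
54: left child of 55 (depth 3)
41: right child of 28 (depth 3)
29: left child of 41 (depth 4)

41 54 78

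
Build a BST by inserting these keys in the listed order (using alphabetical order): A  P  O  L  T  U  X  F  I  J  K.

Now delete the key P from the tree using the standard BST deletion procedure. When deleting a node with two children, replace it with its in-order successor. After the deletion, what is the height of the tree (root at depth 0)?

Resulting structure (node: left, right):
  A: L=–, R=P
  P: L=O, R=T
  O: L=L, R=–
  L: L=F, R=–
  T: L=–, R=U
  U: L=–, R=X
  X: L=–, R=–
  F: L=–, R=I
  I: L=–, R=J
  J: L=–, R=K
  K: L=–, R=–

Delete P (two children — replace with in-order successor).
After deletion, deepest node is K at depth 7.

7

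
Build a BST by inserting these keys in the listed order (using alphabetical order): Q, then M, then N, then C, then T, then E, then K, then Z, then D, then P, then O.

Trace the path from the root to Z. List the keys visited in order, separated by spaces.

Q: root
M: left child of Q (depth 1)
N: right child of M (depth 2)
C: left child of M (depth 2)
T: right child of Q (depth 1)
E: right child of C (depth 3)
K: right child of E (depth 4)
Z: right child of T (depth 2)
D: left child of E (depth 4)
P: right child of N (depth 3)
O: left child of P (depth 4)

Q T Z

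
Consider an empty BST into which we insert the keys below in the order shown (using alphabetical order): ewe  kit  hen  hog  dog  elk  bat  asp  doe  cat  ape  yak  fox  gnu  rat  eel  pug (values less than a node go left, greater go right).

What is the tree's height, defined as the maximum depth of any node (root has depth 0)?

Insert ewe: tree is empty, so ewe becomes the root.
Insert kit: kit > ewe → go right. Place as right child of ewe.
Insert hen: hen > ewe → go right; hen < kit → go left. Place as left child of kit.
Insert hog: hog > ewe → go right; hog < kit → go left; hog > hen → go right. Place as right child of hen.
Insert dog: dog < ewe → go left. Place as left child of ewe.
Insert elk: elk < ewe → go left; elk > dog → go right. Place as right child of dog.
Insert bat: bat < ewe → go left; bat < dog → go left. Place as left child of dog.
Insert asp: asp < ewe → go left; asp < dog → go left; asp < bat → go left. Place as left child of bat.
Insert doe: doe < ewe → go left; doe < dog → go left; doe > bat → go right. Place as right child of bat.
Insert cat: cat < ewe → go left; cat < dog → go left; cat > bat → go right; cat < doe → go left. Place as left child of doe.
Insert ape: ape < ewe → go left; ape < dog → go left; ape < bat → go left; ape < asp → go left. Place as left child of asp.
Insert yak: yak > ewe → go right; yak > kit → go right. Place as right child of kit.
Insert fox: fox > ewe → go right; fox < kit → go left; fox < hen → go left. Place as left child of hen.
Insert gnu: gnu > ewe → go right; gnu < kit → go left; gnu < hen → go left; gnu > fox → go right. Place as right child of fox.
Insert rat: rat > ewe → go right; rat > kit → go right; rat < yak → go left. Place as left child of yak.
Insert eel: eel < ewe → go left; eel > dog → go right; eel < elk → go left. Place as left child of elk.
Insert pug: pug > ewe → go right; pug > kit → go right; pug < yak → go left; pug < rat → go left. Place as left child of rat.

The deepest node is cat at depth 4.

4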